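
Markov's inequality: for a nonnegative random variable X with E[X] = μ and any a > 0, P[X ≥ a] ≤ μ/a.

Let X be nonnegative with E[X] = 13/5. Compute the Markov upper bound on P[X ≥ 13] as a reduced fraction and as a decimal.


μ = E[X] = 13/5, a = 13.
Markov: P[X ≥ 13] ≤ μ/a = (13/5)/13 = 1/5.
Numerically: ≈ 0.200.
(Since a = 13 > μ = 2.600, the bound 1/5 is < 1 and informative.)

P[X ≥ 13] ≤ 1/5 ≈ 0.200.


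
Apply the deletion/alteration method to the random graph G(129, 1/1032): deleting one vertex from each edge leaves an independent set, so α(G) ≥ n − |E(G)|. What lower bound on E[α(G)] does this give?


E[|E(G)|] = C(129, 2)·p = 8256 · (1/1032) = 8.
E[α(G)] ≥ n − E[|E(G)|] = 129 − 8 = 121.
Numerically: ≈ 121.00000.
(This is only a lower bound; the true E[α(G)] may be larger.)

E[α(G)] ≥ 121 ≈ 121.00000.


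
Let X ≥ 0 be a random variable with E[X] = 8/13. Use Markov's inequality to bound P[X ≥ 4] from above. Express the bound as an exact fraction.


μ = E[X] = 8/13, a = 4.
Markov: P[X ≥ 4] ≤ μ/a = (8/13)/4 = 2/13.
Numerically: ≈ 0.1538.
(Since a = 4 > μ = 0.6154, the bound 2/13 is < 1 and informative.)

P[X ≥ 4] ≤ 2/13 ≈ 0.1538.


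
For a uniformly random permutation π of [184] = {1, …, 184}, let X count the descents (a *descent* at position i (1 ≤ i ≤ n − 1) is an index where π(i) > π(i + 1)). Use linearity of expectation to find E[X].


Write X = Σ X_I over i = 1, …, 183, with X_I the indicator of one descent.
There are 183 indicators.
For each fixed i, the pair (π(i), π(i+1)) is a uniformly random ordered pair of distinct values from {1, …, 184}; by symmetry P[π(i) > π(i+1)] = 1/2.
By linearity: E[X] = 183 · (1/2) = (184 − 1) · (1/2) = 183/2 ≈ 91.500000.

E[X] = 183/2 = 91.500000.


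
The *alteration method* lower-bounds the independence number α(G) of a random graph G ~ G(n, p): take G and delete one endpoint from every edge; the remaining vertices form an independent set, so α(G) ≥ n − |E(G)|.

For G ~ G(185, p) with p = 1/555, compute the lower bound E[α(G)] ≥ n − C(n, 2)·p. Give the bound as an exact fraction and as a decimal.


E[|E(G)|] = C(185, 2)·p = 17020 · (1/555) = 92/3.
E[α(G)] ≥ n − E[|E(G)|] = 185 − 92/3 = 463/3.
Numerically: ≈ 154.3333.
(This is only a lower bound; the true E[α(G)] may be larger.)

E[α(G)] ≥ 463/3 ≈ 154.3333.


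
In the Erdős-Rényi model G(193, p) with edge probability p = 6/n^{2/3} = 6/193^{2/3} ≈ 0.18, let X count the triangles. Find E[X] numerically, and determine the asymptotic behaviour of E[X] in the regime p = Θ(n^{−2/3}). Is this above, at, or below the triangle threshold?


Number of potential triangles: C(193, 3) = 1179616.
Each occurs with probability p³ ≈ (0.18)³ ≈ 5.79881e-03.
By linearity: E[X] = C(193, 3)·p³ ≈ 1179616 · 5.79881e-03 ≈ 6840.373.
Since α = 2/3 < 1, p = c/n^{2/3} ≫ 1/n is above the triangle threshold p ~ 1/n. Asymptotically E[X] ~ (c³/6)·n^{3(1−α)} = (6³/6)·n^{1} → ∞; triangles are abundant w.h.p.

E[X] ≈ 6840.373; in regime p = Θ(1/n^{2/3}) E[X] diverges (above the triangle threshold p ~ 1/n).


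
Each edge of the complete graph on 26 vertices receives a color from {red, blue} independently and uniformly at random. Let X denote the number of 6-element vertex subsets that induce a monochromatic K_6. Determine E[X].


Let X = Σ_S X_S over the C(26, 6) = 230230 subsets S of size 6, where X_S = 1 if the K_6 on S is monochromatic.
For a fixed S, the K_6 on S has C(6, 2) = 15 edges. P[all 15 edges red] = (1/2)^15, and likewise for blue, so P[monochromatic] = 2·(1/2)^15 = 2^{1 − 15} = 1/16384.
By linearity: E[X] = C(26, 6) · 2^{1 − 15} = 230230 · 1/16384 = 115115/8192.
Numerically: E[X] ≈ 14.0521.

E[X] = C(26,6)·2^(1−C(6,2)) = 115115/8192 ≈ 14.0521.


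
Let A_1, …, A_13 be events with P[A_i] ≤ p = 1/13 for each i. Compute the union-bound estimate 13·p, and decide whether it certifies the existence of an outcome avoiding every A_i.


Union bound: P[∪_{i=1}^{13} A_i] ≤ Σ_i P[A_i] ≤ 13·p = 13·(1/13) = 1.
Numerically: 1 ≈ 1.00000.
Is 1 < 1? NO.
Since the bound 1 is ≥ 1, the union bound is uninformative here; it does NOT by itself certify existence.

13·p = 1 ≈ 1.00000; existence NOT certified by the union bound.


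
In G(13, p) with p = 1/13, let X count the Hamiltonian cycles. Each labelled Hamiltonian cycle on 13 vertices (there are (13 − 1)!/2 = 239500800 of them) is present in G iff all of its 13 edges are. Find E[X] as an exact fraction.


K_13 has (13 − 1)!/2 = 239500800 labelled Hamiltonian cycles.
For each such Hamiltonian cycle H, let X_H = 1 if all 13 edges of H are present in G. Then P[X_H = 1] = p^{13} = (1/13)^{13} = 1/302875106592253.
By linearity: E[X] = Σ_H E[X_H] = 239500800 · p^{13} = 239500800 · 1/302875106592253 = 239500800/302875106592253.
Numerically: E[X] ≈ 7.908e-07.

E[X] = 239500800 · (1/13)^{13} = 239500800/302875106592253 ≈ 7.908e-07.


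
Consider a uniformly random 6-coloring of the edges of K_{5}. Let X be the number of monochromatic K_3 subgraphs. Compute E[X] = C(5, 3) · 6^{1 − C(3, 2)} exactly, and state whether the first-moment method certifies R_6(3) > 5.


E[X] = C(5, 3) · 6^{1 − 3} = 10 · 6^{−2} = 10/36.
As a reduced fraction: E[X] = 5/18 ≈ 0.2778.
Is E[X] < 1? YES.
Since E[X] < 1, there exists a 6-coloring of K_{5} with no monochromatic K_3; hence R_6(3) > 5.

E[X] = 5/18 ≈ 0.2778; E[X] < 1, so R_6(3) > 5.


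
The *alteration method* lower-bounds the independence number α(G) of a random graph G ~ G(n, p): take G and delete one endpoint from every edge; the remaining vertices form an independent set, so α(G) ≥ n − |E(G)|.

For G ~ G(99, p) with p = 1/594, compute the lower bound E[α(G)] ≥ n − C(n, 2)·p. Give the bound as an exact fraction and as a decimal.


E[|E(G)|] = C(99, 2)·p = 4851 · (1/594) = 49/6.
E[α(G)] ≥ n − E[|E(G)|] = 99 − 49/6 = 545/6.
Numerically: ≈ 90.833.
(This is only a lower bound; the true E[α(G)] may be larger.)

E[α(G)] ≥ 545/6 ≈ 90.833.


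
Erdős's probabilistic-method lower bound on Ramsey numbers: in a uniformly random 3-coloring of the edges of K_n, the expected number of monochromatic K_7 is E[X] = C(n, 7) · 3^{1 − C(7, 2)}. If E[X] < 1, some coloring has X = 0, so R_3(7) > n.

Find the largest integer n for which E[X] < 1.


We need C(n, 7) · 3^{1 − 21} < 1, i.e. C(n, 7) < 3^{21 − 1} = 3486784401.
Check values of n near the boundary:
  n = 80: C(80, 7) = 3176716400; 3176716400 < 3486784401? YES
  n = 81: C(81, 7) = 3477216600; 3477216600 < 3486784401? YES
  n = 82: C(82, 7) = 3801756816; 3801756816 < 3486784401? NO
  n = 83: C(83, 7) = 4151918628; 4151918628 < 3486784401? NO
The largest n with C(n, 7) < 3486784401 is n = 81 (where E[X] = 42928600/43046721 ≈ 0.99726). Hence R_3(7) > 81, i.e. R_3(7) ≥ 82.

Largest n = 81; hence R_3(7) > 81.


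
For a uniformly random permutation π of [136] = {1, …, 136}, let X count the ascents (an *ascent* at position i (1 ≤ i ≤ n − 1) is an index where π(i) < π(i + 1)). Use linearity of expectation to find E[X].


Write X = Σ X_I over i = 1, …, 135, with X_I the indicator of one ascent.
There are 135 indicators.
For each fixed i, the pair (π(i), π(i+1)) is a uniformly random ordered pair of distinct values from {1, …, 136}; by symmetry P[π(i) < π(i+1)] = 1/2.
By linearity: E[X] = 135 · (1/2) = (136 − 1) · (1/2) = 135/2 ≈ 67.50000.

E[X] = 135/2 = 67.50000.


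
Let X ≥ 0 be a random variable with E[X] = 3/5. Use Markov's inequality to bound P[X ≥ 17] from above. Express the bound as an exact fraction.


μ = E[X] = 3/5, a = 17.
Markov: P[X ≥ 17] ≤ μ/a = (3/5)/17 = 3/85.
Numerically: ≈ 0.035.
(Since a = 17 > μ = 0.600, the bound 3/85 is < 1 and informative.)

P[X ≥ 17] ≤ 3/85 ≈ 0.035.


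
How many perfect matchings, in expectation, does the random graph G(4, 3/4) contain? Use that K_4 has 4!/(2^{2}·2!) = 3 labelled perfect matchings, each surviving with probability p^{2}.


K_4 has 4!/(2^{2}·2!) = 3 labelled perfect matchings.
For each such perfect matching H, let X_H = 1 if all 2 edges of H are present in G. Then P[X_H = 1] = p^{2} = (3/4)^{2} = 9/16.
By linearity: E[X] = Σ_H E[X_H] = 3 · p^{2} = 3 · 9/16 = 27/16.
Numerically: E[X] ≈ 1.688.

E[X] = 3 · (3/4)^{2} = 27/16 ≈ 1.688.


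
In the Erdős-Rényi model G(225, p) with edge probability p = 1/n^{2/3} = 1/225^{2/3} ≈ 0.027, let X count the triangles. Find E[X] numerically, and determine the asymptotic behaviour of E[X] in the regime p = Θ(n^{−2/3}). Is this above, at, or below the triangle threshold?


Number of potential triangles: C(225, 3) = 1873200.
Each occurs with probability p³ ≈ (0.027)³ ≈ 1.97531e-05.
By linearity: E[X] = C(225, 3)·p³ ≈ 1873200 · 1.97531e-05 ≈ 37.001.
Since α = 2/3 < 1, p = c/n^{2/3} ≫ 1/n is above the triangle threshold p ~ 1/n. Asymptotically E[X] ~ (c³/6)·n^{3(1−α)} = (1³/6)·n^{1} → ∞; triangles are abundant w.h.p.

E[X] ≈ 37.001; in regime p = Θ(1/n^{2/3}) E[X] diverges (above the triangle threshold p ~ 1/n).


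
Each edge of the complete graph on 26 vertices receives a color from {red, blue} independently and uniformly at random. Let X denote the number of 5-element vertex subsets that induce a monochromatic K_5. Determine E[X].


Let X = Σ_S X_S over the C(26, 5) = 65780 subsets S of size 5, where X_S = 1 if the K_5 on S is monochromatic.
For a fixed S, the K_5 on S has C(5, 2) = 10 edges. P[all 10 edges red] = (1/2)^10, and likewise for blue, so P[monochromatic] = 2·(1/2)^10 = 2^{1 − 10} = 1/512.
By linearity: E[X] = C(26, 5) · 2^{1 − 10} = 65780 · 1/512 = 16445/128.
Numerically: E[X] ≈ 128.4766.

E[X] = C(26,5)·2^(1−C(5,2)) = 16445/128 ≈ 128.4766.


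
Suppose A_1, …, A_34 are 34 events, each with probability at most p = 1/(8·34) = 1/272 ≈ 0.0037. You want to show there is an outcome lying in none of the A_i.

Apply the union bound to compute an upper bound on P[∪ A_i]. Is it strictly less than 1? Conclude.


Union bound: P[∪_{i=1}^{34} A_i] ≤ Σ_i P[A_i] ≤ 34·p = 34·(1/272) = 1/8.
Numerically: 1/8 ≈ 0.1250.
Is 1/8 < 1? YES.
Since P[∪ A_i] ≤ 1/8 < 1, the complement has P[∩ A_i^c] ≥ 1 − 1/8 = 7/8 > 0, so some outcome avoids every A_i.

34·p = 1/8 ≈ 0.1250; existence CERTIFIED by the union bound.


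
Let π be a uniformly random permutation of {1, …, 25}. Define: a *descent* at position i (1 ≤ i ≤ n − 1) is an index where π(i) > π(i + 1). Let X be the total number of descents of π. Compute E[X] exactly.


Write X = Σ X_I over i = 1, …, 24, with X_I the indicator of one descent.
There are 24 indicators.
For each fixed i, the pair (π(i), π(i+1)) is a uniformly random ordered pair of distinct values from {1, …, 25}; by symmetry P[π(i) > π(i+1)] = 1/2.
By linearity: E[X] = 24 · (1/2) = (25 − 1) · (1/2) = 12 ≈ 12.0000.

E[X] = 12 = 12.0000.


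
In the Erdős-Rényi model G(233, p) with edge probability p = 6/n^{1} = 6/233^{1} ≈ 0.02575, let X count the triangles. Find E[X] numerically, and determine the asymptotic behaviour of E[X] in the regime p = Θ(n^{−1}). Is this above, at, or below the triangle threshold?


Number of potential triangles: C(233, 3) = 2081156.
Each occurs with probability p³ ≈ (0.02575)³ ≈ 1.707599e-05.
By linearity: E[X] = C(233, 3)·p³ ≈ 2081156 · 1.707599e-05 ≈ 35.5378.
Here α = 1, so p = 6/n is exactly at the triangle threshold p ~ 1/n. Asymptotically E[X] → c³/6 = 6³/6 = 36 ≈ 36.0000, a bounded constant. In this regime the triangle count is asymptotically Poisson(c³/6).

E[X] ≈ 35.5378; in regime p = Θ(1/n^{1}) E[X] stays bounded (at the triangle threshold p ~ 1/n).


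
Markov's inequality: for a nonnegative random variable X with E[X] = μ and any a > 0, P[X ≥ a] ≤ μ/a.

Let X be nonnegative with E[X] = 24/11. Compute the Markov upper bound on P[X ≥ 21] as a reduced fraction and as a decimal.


μ = E[X] = 24/11, a = 21.
Markov: P[X ≥ 21] ≤ μ/a = (24/11)/21 = 8/77.
Numerically: ≈ 0.10390.
(Since a = 21 > μ = 2.18182, the bound 8/77 is < 1 and informative.)

P[X ≥ 21] ≤ 8/77 ≈ 0.10390.


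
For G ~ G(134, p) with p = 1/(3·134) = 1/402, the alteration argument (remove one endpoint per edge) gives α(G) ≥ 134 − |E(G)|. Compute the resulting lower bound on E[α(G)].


E[|E(G)|] = C(134, 2)·p = 8911 · (1/402) = 133/6.
E[α(G)] ≥ n − E[|E(G)|] = 134 − 133/6 = 671/6.
Numerically: ≈ 111.833333.
(This is only a lower bound; the true E[α(G)] may be larger.)

E[α(G)] ≥ 671/6 ≈ 111.833333.


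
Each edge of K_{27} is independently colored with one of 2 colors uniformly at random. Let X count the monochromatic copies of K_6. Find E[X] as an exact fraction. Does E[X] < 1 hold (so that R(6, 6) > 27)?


E[X] = C(27, 6) · 2^{1 − 15} = 296010 · 2^{−14} = 296010/16384.
As a reduced fraction: E[X] = 148005/8192 ≈ 18.0670166.
Is E[X] < 1? NO.
Since E[X] ≥ 1, the first-moment bound is inconclusive at n = 27; it does NOT by itself certify R(6, 6) > 27.

E[X] = 148005/8192 ≈ 18.0670166; E[X] ≥ 1; first-moment method inconclusive here.


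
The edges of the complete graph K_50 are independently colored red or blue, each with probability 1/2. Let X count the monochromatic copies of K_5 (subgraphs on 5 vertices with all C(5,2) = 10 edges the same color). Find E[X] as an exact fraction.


Let X = Σ_S X_S over the C(50, 5) = 2118760 subsets S of size 5, where X_S = 1 if the K_5 on S is monochromatic.
For a fixed S, the K_5 on S has C(5, 2) = 10 edges. P[all 10 edges red] = (1/2)^10, and likewise for blue, so P[monochromatic] = 2·(1/2)^10 = 2^{1 − 10} = 1/512.
By linearity of expectation: E[X] = C(50, 5) · 2^{1 − 10} = 2118760 · 1/512 = 264845/64.
Numerically: E[X] ≈ 4138.203.

E[X] = C(50,5)·2^(1−C(5,2)) = 264845/64 ≈ 4138.203.


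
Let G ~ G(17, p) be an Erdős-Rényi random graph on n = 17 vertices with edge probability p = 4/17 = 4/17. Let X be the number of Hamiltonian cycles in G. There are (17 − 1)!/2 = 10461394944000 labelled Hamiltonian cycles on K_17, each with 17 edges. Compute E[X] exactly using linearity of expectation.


K_17 has (17 − 1)!/2 = 10461394944000 labelled Hamiltonian cycles.
For each such Hamiltonian cycle H, let X_H = 1 if all 17 edges of H are present in G. Then P[X_H = 1] = p^{17} = (4/17)^{17} = 17179869184/827240261886336764177.
By linearity of expectation: E[X] = Σ_H E[X_H] = 10461394944000 · p^{17} = 10461394944000 · 17179869184/827240261886336764177 = 179725396620079005696000/827240261886336764177.
Numerically: E[X] ≈ 217.

E[X] = 10461394944000 · (4/17)^{17} = 179725396620079005696000/827240261886336764177 ≈ 217.


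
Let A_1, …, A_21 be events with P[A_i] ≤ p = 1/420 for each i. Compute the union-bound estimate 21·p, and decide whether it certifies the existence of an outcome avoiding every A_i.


Union bound: P[∪_{i=1}^{21} A_i] ≤ Σ_i P[A_i] ≤ 21·p = 21·(1/420) = 1/20.
Numerically: 1/20 ≈ 0.0500.
Is 1/20 < 1? YES.
Since P[∪ A_i] ≤ 1/20 < 1, the complement has P[∩ A_i^c] ≥ 1 − 1/20 = 19/20 > 0, so some outcome avoids every A_i.

21·p = 1/20 ≈ 0.0500; existence CERTIFIED by the union bound.


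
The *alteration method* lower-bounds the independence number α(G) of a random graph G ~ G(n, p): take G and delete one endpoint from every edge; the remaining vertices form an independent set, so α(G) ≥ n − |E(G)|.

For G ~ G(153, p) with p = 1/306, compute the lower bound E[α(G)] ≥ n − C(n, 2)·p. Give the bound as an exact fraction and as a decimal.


E[|E(G)|] = C(153, 2)·p = 11628 · (1/306) = 38.
E[α(G)] ≥ n − E[|E(G)|] = 153 − 38 = 115.
Numerically: ≈ 115.000000.
(This is only a lower bound; the true E[α(G)] may be larger.)

E[α(G)] ≥ 115 ≈ 115.000000.


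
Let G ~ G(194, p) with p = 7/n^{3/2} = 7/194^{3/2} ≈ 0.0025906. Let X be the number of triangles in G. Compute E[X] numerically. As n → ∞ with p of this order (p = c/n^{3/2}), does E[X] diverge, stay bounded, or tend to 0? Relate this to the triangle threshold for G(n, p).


Number of potential triangles: C(194, 3) = 1198144.
Each occurs with probability p³ ≈ (0.0025906)³ ≈ 1.7385466e-08.
By linearity: E[X] = C(194, 3)·p³ ≈ 1198144 · 1.7385466e-08 ≈ 0.02083.
Since α = 3/2 > 1, p = c/n^{3/2} = o(1/n) is below the triangle threshold p ~ 1/n. Asymptotically E[X] ~ (c³/6)·n^{3(1−α)} = (7³/6)·n^{-1.5} → 0, so by Markov's inequality G has no triangles w.h.p.

E[X] ≈ 0.02083; in regime p = Θ(1/n^{3/2}) E[X] tends to 0 (below the triangle threshold p ~ 1/n).


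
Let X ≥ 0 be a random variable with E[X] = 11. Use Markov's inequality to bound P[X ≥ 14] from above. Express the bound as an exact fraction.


μ = E[X] = 11, a = 14.
Markov: P[X ≥ 14] ≤ μ/a = (11)/14 = 11/14.
Numerically: ≈ 0.785714.
(Since a = 14 > μ = 11.000000, the bound 11/14 is < 1 and informative.)

P[X ≥ 14] ≤ 11/14 ≈ 0.785714.


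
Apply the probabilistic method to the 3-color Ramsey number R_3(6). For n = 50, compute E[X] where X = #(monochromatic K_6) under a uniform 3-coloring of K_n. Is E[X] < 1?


E[X] = C(50, 6) · 3^{1 − 15} = 15890700 · 3^{−14} = 15890700/4782969.
As a reduced fraction: E[X] = 5296900/1594323 ≈ 3.3223506.
Is E[X] < 1? NO.
Since E[X] ≥ 1, the first-moment bound is inconclusive at n = 50; it does NOT by itself certify R_3(6) > 50.

E[X] = 5296900/1594323 ≈ 3.3223506; E[X] ≥ 1; first-moment method inconclusive here.


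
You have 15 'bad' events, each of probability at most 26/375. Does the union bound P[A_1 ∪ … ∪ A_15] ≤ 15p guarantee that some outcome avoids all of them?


Union bound: P[∪_{i=1}^{15} A_i] ≤ Σ_i P[A_i] ≤ 15·p = 15·(26/375) = 26/25.
Numerically: 26/25 ≈ 1.04000.
Is 26/25 < 1? NO.
Since the bound 26/25 is ≥ 1, the union bound is uninformative here; it does NOT by itself certify existence.

15·p = 26/25 ≈ 1.04000; existence NOT certified by the union bound.


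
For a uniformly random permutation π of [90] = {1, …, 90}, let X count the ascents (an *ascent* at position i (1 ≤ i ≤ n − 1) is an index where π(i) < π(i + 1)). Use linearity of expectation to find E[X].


Write X = Σ X_I over i = 1, …, 89, with X_I the indicator of one ascent.
There are 89 indicators.
For each fixed i, the pair (π(i), π(i+1)) is a uniformly random ordered pair of distinct values from {1, …, 90}; by symmetry P[π(i) < π(i+1)] = 1/2.
By linearity: E[X] = 89 · (1/2) = (90 − 1) · (1/2) = 89/2 ≈ 44.500.

E[X] = 89/2 = 44.500.


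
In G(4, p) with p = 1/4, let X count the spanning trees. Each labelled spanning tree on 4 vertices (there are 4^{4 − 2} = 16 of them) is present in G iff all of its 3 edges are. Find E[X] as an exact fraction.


K_4 has 4^{4 − 2} = 16 labelled spanning trees.
For each such spanning tree H, let X_H = 1 if all 3 edges of H are present in G. Then P[X_H = 1] = p^{3} = (1/4)^{3} = 1/64.
By linearity of expectation: E[X] = Σ_H E[X_H] = 16 · p^{3} = 16 · 1/64 = 1/4.
Numerically: E[X] ≈ 0.25.

E[X] = 16 · (1/4)^{3} = 1/4 ≈ 0.25.


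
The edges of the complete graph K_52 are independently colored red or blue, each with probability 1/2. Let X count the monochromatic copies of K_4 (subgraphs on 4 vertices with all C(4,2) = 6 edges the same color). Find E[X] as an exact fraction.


Let X = Σ_S X_S over the C(52, 4) = 270725 subsets S of size 4, where X_S = 1 if the K_4 on S is monochromatic.
For a fixed S, the K_4 on S has C(4, 2) = 6 edges. P[all 6 edges red] = (1/2)^6, and likewise for blue, so P[monochromatic] = 2·(1/2)^6 = 2^{1 − 6} = 1/32.
By linearity of expectation: E[X] = C(52, 4) · 2^{1 − 6} = 270725 · 1/32 = 270725/32.
Numerically: E[X] ≈ 8460.156.

E[X] = C(52,4)·2^(1−C(4,2)) = 270725/32 ≈ 8460.156.


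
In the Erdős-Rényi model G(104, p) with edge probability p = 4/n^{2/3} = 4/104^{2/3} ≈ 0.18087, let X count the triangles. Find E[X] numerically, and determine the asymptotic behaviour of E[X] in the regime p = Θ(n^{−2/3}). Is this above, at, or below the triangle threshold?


Number of potential triangles: C(104, 3) = 182104.
Each occurs with probability p³ ≈ (0.18087)³ ≈ 5.9171598e-03.
By linearity: E[X] = C(104, 3)·p³ ≈ 182104 · 5.9171598e-03 ≈ 1077.53846.
Since α = 2/3 < 1, p = c/n^{2/3} ≫ 1/n is above the triangle threshold p ~ 1/n. Asymptotically E[X] ~ (c³/6)·n^{3(1−α)} = (4³/6)·n^{1} → ∞; triangles are abundant w.h.p.

E[X] ≈ 1077.53846; in regime p = Θ(1/n^{2/3}) E[X] diverges (above the triangle threshold p ~ 1/n).


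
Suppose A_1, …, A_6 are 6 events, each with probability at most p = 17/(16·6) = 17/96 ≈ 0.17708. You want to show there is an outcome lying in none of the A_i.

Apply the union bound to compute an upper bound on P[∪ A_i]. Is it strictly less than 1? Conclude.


Union bound: P[∪_{i=1}^{6} A_i] ≤ Σ_i P[A_i] ≤ 6·p = 6·(17/96) = 17/16.
Numerically: 17/16 ≈ 1.06250.
Is 17/16 < 1? NO.
Since the bound 17/16 is ≥ 1, the union bound is uninformative here; it does NOT by itself certify existence.

6·p = 17/16 ≈ 1.06250; existence NOT certified by the union bound.


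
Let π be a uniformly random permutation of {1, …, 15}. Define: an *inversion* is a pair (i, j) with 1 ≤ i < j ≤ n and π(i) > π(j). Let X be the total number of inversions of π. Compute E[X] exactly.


Write X = Σ X_I over the C(15, 2) = 105 pairs i < j, with X_I the indicator of one inversion.
There are 105 indicators.
For each fixed pair i < j, the values π(i) and π(j) are two distinct elements of {1, …, 15} in uniformly random order; by symmetry P[π(i) > π(j)] = 1/2.
By linearity: E[X] = 105 · (1/2) = C(15, 2) · (1/2) = 105/2 = 105/2 ≈ 52.50000.

E[X] = 105/2 = 52.50000.


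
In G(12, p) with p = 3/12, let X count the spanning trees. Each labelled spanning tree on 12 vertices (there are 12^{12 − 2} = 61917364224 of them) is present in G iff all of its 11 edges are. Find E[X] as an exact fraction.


K_12 has 12^{12 − 2} = 61917364224 labelled spanning trees.
For each such spanning tree H, let X_H = 1 if all 11 edges of H are present in G. Then P[X_H = 1] = p^{11} = (1/4)^{11} = 1/4194304.
By linearity: E[X] = Σ_H E[X_H] = 61917364224 · p^{11} = 61917364224 · 1/4194304 = 59049/4.
Numerically: E[X] ≈ 14762.2.

E[X] = 61917364224 · (1/4)^{11} = 59049/4 ≈ 14762.2.


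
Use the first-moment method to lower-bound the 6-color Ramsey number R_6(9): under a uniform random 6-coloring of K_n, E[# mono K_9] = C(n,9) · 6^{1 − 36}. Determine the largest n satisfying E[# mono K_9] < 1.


We need C(n, 9) · 6^{1 − 36} < 1, i.e. C(n, 9) < 6^{36 − 1} = 1719070799748422591028658176.
Check values of n near the boundary:
  n = 4402: C(4402, 9) = 1696419745356657449393393700; 1696419745356657449393393700 < 1719070799748422591028658176? YES
  n = 4403: C(4403, 9) = 1699894433046281918452233150; 1699894433046281918452233150 < 1719070799748422591028658176? YES
  n = 4404: C(4404, 9) = 1703375445537161676647015880; 1703375445537161676647015880 < 1719070799748422591028658176? YES
  n = 4405: C(4405, 9) = 1706862792900636302463627150; 1706862792900636302463627150 < 1719070799748422591028658176? YES
  n = 4406: C(4406, 9) = 1710356485221788389505285700; 1710356485221788389505285700 < 1719070799748422591028658176? YES
  n = 4407: C(4407, 9) = 1713856532599459170657070050; 1713856532599459170657070050 < 1719070799748422591028658176? YES
  n = 4408: C(4408, 9) = 1717362945146264156457459600; 1717362945146264156457459600 < 1719070799748422591028658176? YES
  n = 4409: C(4409, 9) = 1720875732988608787686577131; 1720875732988608787686577131 < 1719070799748422591028658176? NO
The largest n with C(n, 9) < 1719070799748422591028658176 is n = 4408 (where E[X] = 35778394690547169926197075/35813974994758803979763712 ≈ 0.9990065). Hence R_6(9) > 4408, i.e. R_6(9) ≥ 4409.

Largest n = 4408; hence R_6(9) > 4408.


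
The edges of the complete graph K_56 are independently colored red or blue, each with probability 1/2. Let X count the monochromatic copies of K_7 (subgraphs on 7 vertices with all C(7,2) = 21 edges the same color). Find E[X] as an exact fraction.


Let X = Σ_S X_S over the C(56, 7) = 231917400 subsets S of size 7, where X_S = 1 if the K_7 on S is monochromatic.
For a fixed S, the K_7 on S has C(7, 2) = 21 edges. P[all 21 edges red] = (1/2)^21, and likewise for blue, so P[monochromatic] = 2·(1/2)^21 = 2^{1 − 21} = 1/1048576.
By linearity: E[X] = C(56, 7) · 2^{1 − 21} = 231917400 · 1/1048576 = 28989675/131072.
Numerically: E[X] ≈ 221.173668.

E[X] = C(56,7)·2^(1−C(7,2)) = 28989675/131072 ≈ 221.173668.


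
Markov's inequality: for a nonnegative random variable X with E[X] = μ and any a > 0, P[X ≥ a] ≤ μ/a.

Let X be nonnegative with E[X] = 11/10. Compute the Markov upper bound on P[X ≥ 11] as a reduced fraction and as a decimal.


μ = E[X] = 11/10, a = 11.
Markov: P[X ≥ 11] ≤ μ/a = (11/10)/11 = 1/10.
Numerically: ≈ 0.100.
(Since a = 11 > μ = 1.100, the bound 1/10 is < 1 and informative.)

P[X ≥ 11] ≤ 1/10 ≈ 0.100.


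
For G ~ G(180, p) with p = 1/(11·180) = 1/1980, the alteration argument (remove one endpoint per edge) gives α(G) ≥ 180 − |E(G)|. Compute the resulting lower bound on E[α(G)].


E[|E(G)|] = C(180, 2)·p = 16110 · (1/1980) = 179/22.
E[α(G)] ≥ n − E[|E(G)|] = 180 − 179/22 = 3781/22.
Numerically: ≈ 171.8636.
(This is only a lower bound; the true E[α(G)] may be larger.)

E[α(G)] ≥ 3781/22 ≈ 171.8636.


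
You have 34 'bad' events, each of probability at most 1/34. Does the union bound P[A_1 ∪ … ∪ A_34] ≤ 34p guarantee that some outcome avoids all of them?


Union bound: P[∪_{i=1}^{34} A_i] ≤ Σ_i P[A_i] ≤ 34·p = 34·(1/34) = 1.
Numerically: 1 ≈ 1.000.
Is 1 < 1? NO.
Since the bound 1 is ≥ 1, the union bound is uninformative here; it does NOT by itself certify existence.

34·p = 1 ≈ 1.000; existence NOT certified by the union bound.


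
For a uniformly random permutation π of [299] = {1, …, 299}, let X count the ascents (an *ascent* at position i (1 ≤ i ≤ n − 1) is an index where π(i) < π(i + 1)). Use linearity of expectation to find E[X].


Write X = Σ X_I over i = 1, …, 298, with X_I the indicator of one ascent.
There are 298 indicators.
For each fixed i, the pair (π(i), π(i+1)) is a uniformly random ordered pair of distinct values from {1, …, 299}; by symmetry P[π(i) < π(i+1)] = 1/2.
By linearity: E[X] = 298 · (1/2) = (299 − 1) · (1/2) = 149 ≈ 149.000.

E[X] = 149 = 149.000.


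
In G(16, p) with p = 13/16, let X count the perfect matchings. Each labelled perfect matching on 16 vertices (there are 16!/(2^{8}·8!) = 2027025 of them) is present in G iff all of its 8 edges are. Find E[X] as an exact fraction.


K_16 has 16!/(2^{8}·8!) = 2027025 labelled perfect matchings.
For each such perfect matching H, let X_H = 1 if all 8 edges of H are present in G. Then P[X_H = 1] = p^{8} = (13/16)^{8} = 815730721/4294967296.
By linearity of expectation: E[X] = Σ_H E[X_H] = 2027025 · p^{8} = 2027025 · 815730721/4294967296 = 1653506564735025/4294967296.
Numerically: E[X] ≈ 3.85e+05.

E[X] = 2027025 · (13/16)^{8} = 1653506564735025/4294967296 ≈ 3.85e+05.


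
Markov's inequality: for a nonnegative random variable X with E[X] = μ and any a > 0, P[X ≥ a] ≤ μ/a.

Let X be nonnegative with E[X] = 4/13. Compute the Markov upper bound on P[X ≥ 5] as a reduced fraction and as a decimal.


μ = E[X] = 4/13, a = 5.
Markov: P[X ≥ 5] ≤ μ/a = (4/13)/5 = 4/65.
Numerically: ≈ 0.0615.
(Since a = 5 > μ = 0.3077, the bound 4/65 is < 1 and informative.)

P[X ≥ 5] ≤ 4/65 ≈ 0.0615.


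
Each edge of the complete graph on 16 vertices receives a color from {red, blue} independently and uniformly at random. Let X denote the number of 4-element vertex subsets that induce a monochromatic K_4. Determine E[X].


Let X = Σ_S X_S over the C(16, 4) = 1820 subsets S of size 4, where X_S = 1 if the K_4 on S is monochromatic.
For a fixed S, the K_4 on S has C(4, 2) = 6 edges. P[all 6 edges red] = (1/2)^6, and likewise for blue, so P[monochromatic] = 2·(1/2)^6 = 2^{1 − 6} = 1/32.
Summing: E[X] = C(16, 4) · 2^{1 − 6} = 1820 · 1/32 = 455/8.
Numerically: E[X] ≈ 56.87500.

E[X] = C(16,4)·2^(1−C(4,2)) = 455/8 ≈ 56.87500.


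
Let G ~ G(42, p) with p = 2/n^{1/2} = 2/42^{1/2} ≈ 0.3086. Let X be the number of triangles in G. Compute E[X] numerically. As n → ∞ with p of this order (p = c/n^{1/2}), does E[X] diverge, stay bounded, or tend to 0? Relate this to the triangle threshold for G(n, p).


Number of potential triangles: C(42, 3) = 11480.
Each occurs with probability p³ ≈ (0.3086)³ ≈ 2.939111e-02.
By linearity: E[X] = C(42, 3)·p³ ≈ 11480 · 2.939111e-02 ≈ 337.4100.
Since α = 1/2 < 1, p = c/n^{1/2} ≫ 1/n is above the triangle threshold p ~ 1/n. Asymptotically E[X] ~ (c³/6)·n^{3(1−α)} = (2³/6)·n^{1.5} → ∞; triangles are abundant w.h.p.

E[X] ≈ 337.4100; in regime p = Θ(1/n^{1/2}) E[X] diverges (above the triangle threshold p ~ 1/n).


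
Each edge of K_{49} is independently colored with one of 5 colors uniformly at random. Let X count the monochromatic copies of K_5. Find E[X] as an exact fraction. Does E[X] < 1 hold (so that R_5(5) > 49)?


E[X] = C(49, 5) · 5^{1 − 10} = 1906884 · 5^{−9} = 1906884/1953125.
As a reduced fraction: E[X] = 1906884/1953125 ≈ 0.97632.
Is E[X] < 1? YES.
Since E[X] < 1, there exists a 5-coloring of K_{49} with no monochromatic K_5; hence R_5(5) > 49.

E[X] = 1906884/1953125 ≈ 0.97632; E[X] < 1, so R_5(5) > 49.


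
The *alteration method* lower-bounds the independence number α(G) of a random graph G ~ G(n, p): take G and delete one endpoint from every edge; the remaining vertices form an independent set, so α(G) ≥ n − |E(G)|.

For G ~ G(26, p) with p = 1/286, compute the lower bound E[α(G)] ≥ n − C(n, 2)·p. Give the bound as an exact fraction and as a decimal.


E[|E(G)|] = C(26, 2)·p = 325 · (1/286) = 25/22.
E[α(G)] ≥ n − E[|E(G)|] = 26 − 25/22 = 547/22.
Numerically: ≈ 24.864.
(This is only a lower bound; the true E[α(G)] may be larger.)

E[α(G)] ≥ 547/22 ≈ 24.864.


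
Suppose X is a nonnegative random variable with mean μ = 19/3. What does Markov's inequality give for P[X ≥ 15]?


μ = E[X] = 19/3, a = 15.
Markov: P[X ≥ 15] ≤ μ/a = (19/3)/15 = 19/45.
Numerically: ≈ 0.42222.
(Since a = 15 > μ = 6.33333, the bound 19/45 is < 1 and informative.)

P[X ≥ 15] ≤ 19/45 ≈ 0.42222.


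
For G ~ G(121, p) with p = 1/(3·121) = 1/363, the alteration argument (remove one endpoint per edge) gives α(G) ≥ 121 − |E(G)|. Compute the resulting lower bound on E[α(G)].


E[|E(G)|] = C(121, 2)·p = 7260 · (1/363) = 20.
E[α(G)] ≥ n − E[|E(G)|] = 121 − 20 = 101.
Numerically: ≈ 101.0000.
(This is only a lower bound; the true E[α(G)] may be larger.)

E[α(G)] ≥ 101 ≈ 101.0000.


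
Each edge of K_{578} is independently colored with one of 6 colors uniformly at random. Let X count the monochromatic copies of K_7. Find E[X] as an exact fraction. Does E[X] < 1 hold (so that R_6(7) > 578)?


E[X] = C(578, 7) · 6^{1 − 21} = 4123120110457920 · 6^{−20} = 4123120110457920/3656158440062976.
As a reduced fraction: E[X] = 21474583908635/19042491875328 ≈ 1.1277192.
Is E[X] < 1? NO.
Since E[X] ≥ 1, the first-moment bound is inconclusive at n = 578; it does NOT by itself certify R_6(7) > 578.

E[X] = 21474583908635/19042491875328 ≈ 1.1277192; E[X] ≥ 1; first-moment method inconclusive here.


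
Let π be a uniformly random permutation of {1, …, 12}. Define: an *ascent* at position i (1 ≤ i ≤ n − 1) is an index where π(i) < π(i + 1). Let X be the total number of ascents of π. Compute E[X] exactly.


Write X = Σ X_I over i = 1, …, 11, with X_I the indicator of one ascent.
There are 11 indicators.
For each fixed i, the pair (π(i), π(i+1)) is a uniformly random ordered pair of distinct values from {1, …, 12}; by symmetry P[π(i) < π(i+1)] = 1/2.
By linearity: E[X] = 11 · (1/2) = (12 − 1) · (1/2) = 11/2 ≈ 5.50000.

E[X] = 11/2 = 5.50000.


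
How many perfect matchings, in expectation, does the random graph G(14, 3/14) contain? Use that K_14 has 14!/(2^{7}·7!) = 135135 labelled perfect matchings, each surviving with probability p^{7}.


K_14 has 14!/(2^{7}·7!) = 135135 labelled perfect matchings.
For each such perfect matching H, let X_H = 1 if all 7 edges of H are present in G. Then P[X_H = 1] = p^{7} = (3/14)^{7} = 2187/105413504.
By linearity: E[X] = Σ_H E[X_H] = 135135 · p^{7} = 135135 · 2187/105413504 = 42220035/15059072.
Numerically: E[X] ≈ 2.804.

E[X] = 135135 · (3/14)^{7} = 42220035/15059072 ≈ 2.804.


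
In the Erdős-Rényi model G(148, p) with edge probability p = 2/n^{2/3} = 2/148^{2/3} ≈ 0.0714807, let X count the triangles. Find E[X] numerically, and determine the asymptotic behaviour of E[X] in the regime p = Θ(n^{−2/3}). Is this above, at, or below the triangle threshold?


Number of potential triangles: C(148, 3) = 529396.
Each occurs with probability p³ ≈ (0.0714807)³ ≈ 3.65230095e-04.
By linearity: E[X] = C(148, 3)·p³ ≈ 529396 · 3.65230095e-04 ≈ 193.351351.
Since α = 2/3 < 1, p = c/n^{2/3} ≫ 1/n is above the triangle threshold p ~ 1/n. Asymptotically E[X] ~ (c³/6)·n^{3(1−α)} = (2³/6)·n^{1} → ∞; triangles are abundant w.h.p.

E[X] ≈ 193.351351; in regime p = Θ(1/n^{2/3}) E[X] diverges (above the triangle threshold p ~ 1/n).


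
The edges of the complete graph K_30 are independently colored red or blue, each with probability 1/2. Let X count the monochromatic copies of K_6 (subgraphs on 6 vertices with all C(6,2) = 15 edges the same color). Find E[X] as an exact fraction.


Let X = Σ_S X_S over the C(30, 6) = 593775 subsets S of size 6, where X_S = 1 if the K_6 on S is monochromatic.
For a fixed S, the K_6 on S has C(6, 2) = 15 edges. P[all 15 edges red] = (1/2)^15, and likewise for blue, so P[monochromatic] = 2·(1/2)^15 = 2^{1 − 15} = 1/16384.
By linearity: E[X] = C(30, 6) · 2^{1 − 15} = 593775 · 1/16384 = 593775/16384.
Numerically: E[X] ≈ 36.24115.

E[X] = C(30,6)·2^(1−C(6,2)) = 593775/16384 ≈ 36.24115.


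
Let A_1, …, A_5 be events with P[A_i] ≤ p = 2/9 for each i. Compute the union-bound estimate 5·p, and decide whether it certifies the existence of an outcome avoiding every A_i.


Union bound: P[∪_{i=1}^{5} A_i] ≤ Σ_i P[A_i] ≤ 5·p = 5·(2/9) = 10/9.
Numerically: 10/9 ≈ 1.1111111.
Is 10/9 < 1? NO.
Since the bound 10/9 is ≥ 1, the union bound is uninformative here; it does NOT by itself certify existence.

5·p = 10/9 ≈ 1.1111111; existence NOT certified by the union bound.


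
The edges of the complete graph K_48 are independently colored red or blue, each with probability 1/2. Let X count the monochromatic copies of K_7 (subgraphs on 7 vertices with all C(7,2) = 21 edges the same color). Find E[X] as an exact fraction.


Let X = Σ_S X_S over the C(48, 7) = 73629072 subsets S of size 7, where X_S = 1 if the K_7 on S is monochromatic.
For a fixed S, the K_7 on S has C(7, 2) = 21 edges. P[all 21 edges red] = (1/2)^21, and likewise for blue, so P[monochromatic] = 2·(1/2)^21 = 2^{1 − 21} = 1/1048576.
Summing: E[X] = C(48, 7) · 2^{1 − 21} = 73629072 · 1/1048576 = 4601817/65536.
Numerically: E[X] ≈ 70.2182.

E[X] = C(48,7)·2^(1−C(7,2)) = 4601817/65536 ≈ 70.2182.


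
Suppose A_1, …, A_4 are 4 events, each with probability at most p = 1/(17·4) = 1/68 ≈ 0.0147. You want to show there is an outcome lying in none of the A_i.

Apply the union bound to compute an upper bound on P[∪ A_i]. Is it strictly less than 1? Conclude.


Union bound: P[∪_{i=1}^{4} A_i] ≤ Σ_i P[A_i] ≤ 4·p = 4·(1/68) = 1/17.
Numerically: 1/17 ≈ 0.0588.
Is 1/17 < 1? YES.
Since P[∪ A_i] ≤ 1/17 < 1, the complement has P[∩ A_i^c] ≥ 1 − 1/17 = 16/17 > 0, so some outcome avoids every A_i.

4·p = 1/17 ≈ 0.0588; existence CERTIFIED by the union bound.


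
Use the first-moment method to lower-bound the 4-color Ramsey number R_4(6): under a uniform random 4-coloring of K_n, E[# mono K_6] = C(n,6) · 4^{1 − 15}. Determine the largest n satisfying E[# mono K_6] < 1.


We need C(n, 6) · 4^{1 − 15} < 1, i.e. C(n, 6) < 4^{15 − 1} = 268435456.
Check values of n near the boundary:
  n = 75: C(75, 6) = 201359550; 201359550 < 268435456? YES
  n = 76: C(76, 6) = 218618940; 218618940 < 268435456? YES
  n = 77: C(77, 6) = 237093780; 237093780 < 268435456? YES
  n = 78: C(78, 6) = 256851595; 256851595 < 268435456? YES
  n = 79: C(79, 6) = 277962685; 277962685 < 268435456? NO
  n = 80: C(80, 6) = 300500200; 300500200 < 268435456? NO
The largest n with C(n, 6) < 268435456 is n = 78 (where E[X] = 256851595/268435456 ≈ 0.956847). Hence R_4(6) > 78, i.e. R_4(6) ≥ 79.

Largest n = 78; hence R_4(6) > 78.


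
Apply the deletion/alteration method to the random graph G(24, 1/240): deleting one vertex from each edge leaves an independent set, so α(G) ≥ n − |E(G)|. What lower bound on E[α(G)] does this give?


E[|E(G)|] = C(24, 2)·p = 276 · (1/240) = 23/20.
E[α(G)] ≥ n − E[|E(G)|] = 24 − 23/20 = 457/20.
Numerically: ≈ 22.850000.
(This is only a lower bound; the true E[α(G)] may be larger.)

E[α(G)] ≥ 457/20 ≈ 22.850000.


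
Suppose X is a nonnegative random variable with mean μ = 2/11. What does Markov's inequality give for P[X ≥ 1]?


μ = E[X] = 2/11, a = 1.
Markov: P[X ≥ 1] ≤ μ/a = (2/11)/1 = 2/11.
Numerically: ≈ 0.181818.
(Since a = 1 > μ = 0.181818, the bound 2/11 is < 1 and informative.)

P[X ≥ 1] ≤ 2/11 ≈ 0.181818.


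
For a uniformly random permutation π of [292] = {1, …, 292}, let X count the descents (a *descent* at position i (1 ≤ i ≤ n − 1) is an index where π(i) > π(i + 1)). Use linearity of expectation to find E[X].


Write X = Σ X_I over i = 1, …, 291, with X_I the indicator of one descent.
There are 291 indicators.
For each fixed i, the pair (π(i), π(i+1)) is a uniformly random ordered pair of distinct values from {1, …, 292}; by symmetry P[π(i) > π(i+1)] = 1/2.
By linearity: E[X] = 291 · (1/2) = (292 − 1) · (1/2) = 291/2 ≈ 145.50000.

E[X] = 291/2 = 145.50000.


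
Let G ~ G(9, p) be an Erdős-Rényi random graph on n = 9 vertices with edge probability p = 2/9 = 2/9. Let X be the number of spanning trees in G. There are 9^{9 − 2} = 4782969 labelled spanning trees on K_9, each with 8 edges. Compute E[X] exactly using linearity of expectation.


K_9 has 9^{9 − 2} = 4782969 labelled spanning trees.
For each such spanning tree H, let X_H = 1 if all 8 edges of H are present in G. Then P[X_H = 1] = p^{8} = (2/9)^{8} = 256/43046721.
By linearity of expectation: E[X] = Σ_H E[X_H] = 4782969 · p^{8} = 4782969 · 256/43046721 = 256/9.
Numerically: E[X] ≈ 28.4.

E[X] = 4782969 · (2/9)^{8} = 256/9 ≈ 28.4.


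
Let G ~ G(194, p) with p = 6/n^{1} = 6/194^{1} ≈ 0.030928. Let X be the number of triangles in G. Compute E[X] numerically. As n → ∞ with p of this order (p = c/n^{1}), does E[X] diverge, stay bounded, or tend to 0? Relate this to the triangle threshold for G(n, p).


Number of potential triangles: C(194, 3) = 1198144.
Each occurs with probability p³ ≈ (0.030928)³ ≈ 2.9583432e-05.
By linearity: E[X] = C(194, 3)·p³ ≈ 1198144 · 2.9583432e-05 ≈ 35.44521.
Here α = 1, so p = 6/n is exactly at the triangle threshold p ~ 1/n. Asymptotically E[X] → c³/6 = 6³/6 = 36 ≈ 36.00000, a bounded constant. In this regime the triangle count is asymptotically Poisson(c³/6).

E[X] ≈ 35.44521; in regime p = Θ(1/n^{1}) E[X] stays bounded (at the triangle threshold p ~ 1/n).


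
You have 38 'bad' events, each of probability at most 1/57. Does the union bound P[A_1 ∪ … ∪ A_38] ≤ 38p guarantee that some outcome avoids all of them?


Union bound: P[∪_{i=1}^{38} A_i] ≤ Σ_i P[A_i] ≤ 38·p = 38·(1/57) = 2/3.
Numerically: 2/3 ≈ 0.667.
Is 2/3 < 1? YES.
Since P[∪ A_i] ≤ 2/3 < 1, the complement has P[∩ A_i^c] ≥ 1 − 2/3 = 1/3 > 0, so some outcome avoids every A_i.

38·p = 2/3 ≈ 0.667; existence CERTIFIED by the union bound.
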